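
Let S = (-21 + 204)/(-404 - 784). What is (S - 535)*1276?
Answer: -6145709/9 ≈ -6.8286e+5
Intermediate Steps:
S = -61/396 (S = 183/(-1188) = 183*(-1/1188) = -61/396 ≈ -0.15404)
(S - 535)*1276 = (-61/396 - 535)*1276 = -211921/396*1276 = -6145709/9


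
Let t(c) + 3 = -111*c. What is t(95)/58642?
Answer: -5274/29321 ≈ -0.17987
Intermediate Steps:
t(c) = -3 - 111*c
t(95)/58642 = (-3 - 111*95)/58642 = (-3 - 10545)*(1/58642) = -10548*1/58642 = -5274/29321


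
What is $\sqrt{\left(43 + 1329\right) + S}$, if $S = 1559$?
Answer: $\sqrt{2931} \approx 54.139$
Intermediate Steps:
$\sqrt{\left(43 + 1329\right) + S} = \sqrt{\left(43 + 1329\right) + 1559} = \sqrt{1372 + 1559} = \sqrt{2931}$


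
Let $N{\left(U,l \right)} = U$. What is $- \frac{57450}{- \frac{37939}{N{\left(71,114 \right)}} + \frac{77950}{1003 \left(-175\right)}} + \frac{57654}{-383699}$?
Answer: $\frac{3657706693000204}{34096912442601} \approx 107.27$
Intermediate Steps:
$- \frac{57450}{- \frac{37939}{N{\left(71,114 \right)}} + \frac{77950}{1003 \left(-175\right)}} + \frac{57654}{-383699} = - \frac{57450}{- \frac{37939}{71} + \frac{77950}{1003 \left(-175\right)}} + \frac{57654}{-383699} = - \frac{57450}{\left(-37939\right) \frac{1}{71} + \frac{77950}{-175525}} + 57654 \left(- \frac{1}{383699}\right) = - \frac{57450}{- \frac{37939}{71} + 77950 \left(- \frac{1}{175525}\right)} - \frac{57654}{383699} = - \frac{57450}{- \frac{37939}{71} - \frac{3118}{7021}} - \frac{57654}{383699} = - \frac{57450}{- \frac{266591097}{498491}} - \frac{57654}{383699} = \left(-57450\right) \left(- \frac{498491}{266591097}\right) - \frac{57654}{383699} = \frac{9546102650}{88863699} - \frac{57654}{383699} = \frac{3657706693000204}{34096912442601}$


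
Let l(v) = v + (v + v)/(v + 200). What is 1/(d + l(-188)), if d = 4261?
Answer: 3/12125 ≈ 0.00024742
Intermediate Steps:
l(v) = v + 2*v/(200 + v) (l(v) = v + (2*v)/(200 + v) = v + 2*v/(200 + v))
1/(d + l(-188)) = 1/(4261 - 188*(202 - 188)/(200 - 188)) = 1/(4261 - 188*14/12) = 1/(4261 - 188*1/12*14) = 1/(4261 - 658/3) = 1/(12125/3) = 3/12125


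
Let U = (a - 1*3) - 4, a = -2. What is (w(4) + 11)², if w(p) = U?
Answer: 4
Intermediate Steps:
U = -9 (U = (-2 - 1*3) - 4 = (-2 - 3) - 4 = -5 - 4 = -9)
w(p) = -9
(w(4) + 11)² = (-9 + 11)² = 2² = 4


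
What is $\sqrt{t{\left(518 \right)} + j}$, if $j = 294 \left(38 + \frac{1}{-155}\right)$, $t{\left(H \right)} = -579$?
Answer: $\frac{\sqrt{254451255}}{155} \approx 102.91$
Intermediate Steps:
$j = \frac{1731366}{155}$ ($j = 294 \left(38 - \frac{1}{155}\right) = 294 \cdot \frac{5889}{155} = \frac{1731366}{155} \approx 11170.0$)
$\sqrt{t{\left(518 \right)} + j} = \sqrt{-579 + \frac{1731366}{155}} = \sqrt{\frac{1641621}{155}} = \frac{\sqrt{254451255}}{155}$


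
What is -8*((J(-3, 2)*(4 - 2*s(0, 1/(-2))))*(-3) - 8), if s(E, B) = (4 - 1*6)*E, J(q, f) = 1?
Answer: 160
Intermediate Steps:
s(E, B) = -2*E (s(E, B) = (4 - 6)*E = -2*E)
-8*((J(-3, 2)*(4 - 2*s(0, 1/(-2))))*(-3) - 8) = -8*((1*(4 - 2*(-2*0)))*(-3) - 8) = -8*((1*(4 - 2*0))*(-3) - 8) = -8*((1*(4 - 1*0))*(-3) - 8) = -8*((1*(4 + 0))*(-3) - 8) = -8*((1*4)*(-3) - 8) = -8*(4*(-3) - 8) = -8*(-12 - 8) = -8*(-20) = 160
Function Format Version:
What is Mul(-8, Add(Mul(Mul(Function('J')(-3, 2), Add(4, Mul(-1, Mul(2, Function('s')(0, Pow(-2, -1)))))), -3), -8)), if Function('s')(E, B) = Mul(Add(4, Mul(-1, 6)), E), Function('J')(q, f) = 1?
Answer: 160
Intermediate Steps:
Function('s')(E, B) = Mul(-2, E) (Function('s')(E, B) = Mul(Add(4, -6), E) = Mul(-2, E))
Mul(-8, Add(Mul(Mul(Function('J')(-3, 2), Add(4, Mul(-1, Mul(2, Function('s')(0, Pow(-2, -1)))))), -3), -8)) = Mul(-8, Add(Mul(Mul(1, Add(4, Mul(-1, Mul(2, Mul(-2, 0))))), -3), -8)) = Mul(-8, Add(Mul(Mul(1, Add(4, Mul(-1, Mul(2, 0)))), -3), -8)) = Mul(-8, Add(Mul(Mul(1, Add(4, Mul(-1, 0))), -3), -8)) = Mul(-8, Add(Mul(Mul(1, Add(4, 0)), -3), -8)) = Mul(-8, Add(Mul(Mul(1, 4), -3), -8)) = Mul(-8, Add(Mul(4, -3), -8)) = Mul(-8, Add(-12, -8)) = Mul(-8, -20) = 160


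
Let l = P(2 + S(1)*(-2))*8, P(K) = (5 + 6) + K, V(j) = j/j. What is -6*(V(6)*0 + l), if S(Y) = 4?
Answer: -240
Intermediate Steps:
V(j) = 1
P(K) = 11 + K
l = 40 (l = (11 + (2 + 4*(-2)))*8 = (11 + (2 - 8))*8 = (11 - 6)*8 = 5*8 = 40)
-6*(V(6)*0 + l) = -6*(1*0 + 40) = -6*(0 + 40) = -6*40 = -240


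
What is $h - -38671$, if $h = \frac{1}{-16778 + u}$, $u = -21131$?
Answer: $\frac{1465978938}{37909} \approx 38671.0$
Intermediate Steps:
$h = - \frac{1}{37909}$ ($h = \frac{1}{-16778 - 21131} = \frac{1}{-37909} = - \frac{1}{37909} \approx -2.6379 \cdot 10^{-5}$)
$h - -38671 = - \frac{1}{37909} - -38671 = - \frac{1}{37909} + 38671 = \frac{1465978938}{37909}$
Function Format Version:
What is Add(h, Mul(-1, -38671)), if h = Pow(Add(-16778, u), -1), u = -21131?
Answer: Rational(1465978938, 37909) ≈ 38671.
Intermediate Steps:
h = Rational(-1, 37909) (h = Pow(Add(-16778, -21131), -1) = Pow(-37909, -1) = Rational(-1, 37909) ≈ -2.6379e-5)
Add(h, Mul(-1, -38671)) = Add(Rational(-1, 37909), Mul(-1, -38671)) = Add(Rational(-1, 37909), 38671) = Rational(1465978938, 37909)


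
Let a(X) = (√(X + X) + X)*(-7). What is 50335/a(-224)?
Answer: 50335/1582 + 50335*I*√7/44296 ≈ 31.817 + 3.0065*I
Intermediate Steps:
a(X) = -7*X - 7*√2*√X (a(X) = (√(2*X) + X)*(-7) = (√2*√X + X)*(-7) = (X + √2*√X)*(-7) = -7*X - 7*√2*√X)
50335/a(-224) = 50335/(-7*(-224) - 7*√2*√(-224)) = 50335/(1568 - 7*√2*4*I*√14) = 50335/(1568 - 56*I*√7)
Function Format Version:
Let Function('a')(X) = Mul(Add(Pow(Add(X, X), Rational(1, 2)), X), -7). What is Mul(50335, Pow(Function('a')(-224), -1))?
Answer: Add(Rational(50335, 1582), Mul(Rational(50335, 44296), I, Pow(7, Rational(1, 2)))) ≈ Add(31.817, Mul(3.0065, I))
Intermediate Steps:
Function('a')(X) = Add(Mul(-7, X), Mul(-7, Pow(2, Rational(1, 2)), Pow(X, Rational(1, 2)))) (Function('a')(X) = Mul(Add(Pow(Mul(2, X), Rational(1, 2)), X), -7) = Mul(Add(Mul(Pow(2, Rational(1, 2)), Pow(X, Rational(1, 2))), X), -7) = Mul(Add(X, Mul(Pow(2, Rational(1, 2)), Pow(X, Rational(1, 2)))), -7) = Add(Mul(-7, X), Mul(-7, Pow(2, Rational(1, 2)), Pow(X, Rational(1, 2)))))
Mul(50335, Pow(Function('a')(-224), -1)) = Mul(50335, Pow(Add(Mul(-7, -224), Mul(-7, Pow(2, Rational(1, 2)), Pow(-224, Rational(1, 2)))), -1)) = Mul(50335, Pow(Add(1568, Mul(-7, Pow(2, Rational(1, 2)), Mul(4, I, Pow(14, Rational(1, 2))))), -1)) = Mul(50335, Pow(Add(1568, Mul(-56, I, Pow(7, Rational(1, 2)))), -1))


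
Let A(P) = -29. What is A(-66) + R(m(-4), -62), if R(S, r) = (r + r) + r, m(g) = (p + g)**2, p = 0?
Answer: -215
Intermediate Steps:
m(g) = g**2 (m(g) = (0 + g)**2 = g**2)
R(S, r) = 3*r (R(S, r) = 2*r + r = 3*r)
A(-66) + R(m(-4), -62) = -29 + 3*(-62) = -29 - 186 = -215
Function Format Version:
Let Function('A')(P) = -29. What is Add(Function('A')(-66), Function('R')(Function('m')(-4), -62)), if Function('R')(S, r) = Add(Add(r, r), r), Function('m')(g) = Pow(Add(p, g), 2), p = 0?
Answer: -215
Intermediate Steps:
Function('m')(g) = Pow(g, 2) (Function('m')(g) = Pow(Add(0, g), 2) = Pow(g, 2))
Function('R')(S, r) = Mul(3, r) (Function('R')(S, r) = Add(Mul(2, r), r) = Mul(3, r))
Add(Function('A')(-66), Function('R')(Function('m')(-4), -62)) = Add(-29, Mul(3, -62)) = Add(-29, -186) = -215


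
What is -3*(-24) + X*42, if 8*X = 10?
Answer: 249/2 ≈ 124.50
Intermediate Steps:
X = 5/4 (X = (⅛)*10 = 5/4 ≈ 1.2500)
-3*(-24) + X*42 = -3*(-24) + (5/4)*42 = 72 + 105/2 = 249/2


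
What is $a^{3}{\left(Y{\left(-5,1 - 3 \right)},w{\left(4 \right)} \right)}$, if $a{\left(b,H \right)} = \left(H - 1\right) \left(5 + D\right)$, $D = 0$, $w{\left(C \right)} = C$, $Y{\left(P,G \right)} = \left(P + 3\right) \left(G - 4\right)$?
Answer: $3375$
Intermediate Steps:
$Y{\left(P,G \right)} = \left(-4 + G\right) \left(3 + P\right)$ ($Y{\left(P,G \right)} = \left(3 + P\right) \left(-4 + G\right) = \left(-4 + G\right) \left(3 + P\right)$)
$a{\left(b,H \right)} = -5 + 5 H$ ($a{\left(b,H \right)} = \left(H - 1\right) \left(5 + 0\right) = \left(-1 + H\right) 5 = -5 + 5 H$)
$a^{3}{\left(Y{\left(-5,1 - 3 \right)},w{\left(4 \right)} \right)} = \left(-5 + 5 \cdot 4\right)^{3} = \left(-5 + 20\right)^{3} = 15^{3} = 3375$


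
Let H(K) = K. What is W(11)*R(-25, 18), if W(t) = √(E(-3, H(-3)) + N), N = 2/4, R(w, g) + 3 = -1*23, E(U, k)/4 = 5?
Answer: -13*√82 ≈ -117.72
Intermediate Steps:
E(U, k) = 20 (E(U, k) = 4*5 = 20)
R(w, g) = -26 (R(w, g) = -3 - 1*23 = -3 - 23 = -26)
N = ½ (N = 2*(¼) = ½ ≈ 0.50000)
W(t) = √82/2 (W(t) = √(20 + ½) = √(41/2) = √82/2)
W(11)*R(-25, 18) = (√82/2)*(-26) = -13*√82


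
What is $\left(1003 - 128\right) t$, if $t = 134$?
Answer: $117250$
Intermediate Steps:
$\left(1003 - 128\right) t = \left(1003 - 128\right) 134 = 875 \cdot 134 = 117250$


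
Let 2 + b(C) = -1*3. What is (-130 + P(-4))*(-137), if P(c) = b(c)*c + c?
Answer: 15618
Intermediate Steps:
b(C) = -5 (b(C) = -2 - 1*3 = -2 - 3 = -5)
P(c) = -4*c (P(c) = -5*c + c = -4*c)
(-130 + P(-4))*(-137) = (-130 - 4*(-4))*(-137) = (-130 + 16)*(-137) = -114*(-137) = 15618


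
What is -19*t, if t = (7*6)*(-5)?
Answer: 3990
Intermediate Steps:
t = -210 (t = 42*(-5) = -210)
-19*t = -19*(-210) = 3990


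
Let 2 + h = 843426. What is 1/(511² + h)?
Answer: 1/1104545 ≈ 9.0535e-7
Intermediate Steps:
h = 843424 (h = -2 + 843426 = 843424)
1/(511² + h) = 1/(511² + 843424) = 1/(261121 + 843424) = 1/1104545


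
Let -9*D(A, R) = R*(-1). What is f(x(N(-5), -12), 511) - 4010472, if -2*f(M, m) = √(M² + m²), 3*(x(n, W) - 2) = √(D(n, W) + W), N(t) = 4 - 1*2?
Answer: -4010472 - √(21151005 + 72*I*√30)/18 ≈ -4.0107e+6 - 0.0023819*I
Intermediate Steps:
N(t) = 2 (N(t) = 4 - 2 = 2)
D(A, R) = R/9 (D(A, R) = -R*(-1)/9 = -(-1)*R/9 = R/9)
x(n, W) = 2 + √10*√W/9 (x(n, W) = 2 + √(W/9 + W)/3 = 2 + √(10*W/9)/3 = 2 + (√10*√W/3)/3 = 2 + √10*√W/9)
f(M, m) = -√(M² + m²)/2
f(x(N(-5), -12), 511) - 4010472 = -√((2 + √10*√(-12)/9)² + 511²)/2 - 4010472 = -√((2 + √10*(2*I*√3)/9)² + 261121)/2 - 4010472 = -√((2 + 2*I*√30/9)² + 261121)/2 - 4010472 = -√(261121 + (2 + 2*I*√30/9)²)/2 - 4010472 = -4010472 - √(261121 + (2 + 2*I*√30/9)²)/2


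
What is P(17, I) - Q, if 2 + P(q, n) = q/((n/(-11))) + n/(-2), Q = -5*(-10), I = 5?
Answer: -919/10 ≈ -91.900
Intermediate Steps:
Q = 50
P(q, n) = -2 - n/2 - 11*q/n (P(q, n) = -2 + (q/((n/(-11))) + n/(-2)) = -2 + (q/((n*(-1/11))) + n*(-1/2)) = -2 + (q/((-n/11)) - n/2) = -2 + (q*(-11/n) - n/2) = -2 + (-11*q/n - n/2) = -2 + (-n/2 - 11*q/n) = -2 - n/2 - 11*q/n)
P(17, I) - Q = (-2 - 1/2*5 - 11*17/5) - 1*50 = (-2 - 5/2 - 11*17*1/5) - 50 = (-2 - 5/2 - 187/5) - 50 = -419/10 - 50 = -919/10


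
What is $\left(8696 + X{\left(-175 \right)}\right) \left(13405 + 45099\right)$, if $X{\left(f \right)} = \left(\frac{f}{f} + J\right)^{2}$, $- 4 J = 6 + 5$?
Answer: $\frac{1017859905}{2} \approx 5.0893 \cdot 10^{8}$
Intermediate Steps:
$J = - \frac{11}{4}$ ($J = - \frac{6 + 5}{4} = \left(- \frac{1}{4}\right) 11 = - \frac{11}{4} \approx -2.75$)
$X{\left(f \right)} = \frac{49}{16}$ ($X{\left(f \right)} = \left(\frac{f}{f} - \frac{11}{4}\right)^{2} = \left(1 - \frac{11}{4}\right)^{2} = \left(- \frac{7}{4}\right)^{2} = \frac{49}{16}$)
$\left(8696 + X{\left(-175 \right)}\right) \left(13405 + 45099\right) = \left(8696 + \frac{49}{16}\right) \left(13405 + 45099\right) = \frac{139185}{16} \cdot 58504 = \frac{1017859905}{2}$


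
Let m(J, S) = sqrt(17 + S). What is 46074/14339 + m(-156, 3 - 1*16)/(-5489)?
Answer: 252871508/78706771 ≈ 3.2128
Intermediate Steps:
46074/14339 + m(-156, 3 - 1*16)/(-5489) = 46074/14339 + sqrt(17 + (3 - 1*16))/(-5489) = 46074*(1/14339) + sqrt(17 + (3 - 16))*(-1/5489) = 46074/14339 + sqrt(17 - 13)*(-1/5489) = 46074/14339 + sqrt(4)*(-1/5489) = 46074/14339 + 2*(-1/5489) = 46074/14339 - 2/5489 = 252871508/78706771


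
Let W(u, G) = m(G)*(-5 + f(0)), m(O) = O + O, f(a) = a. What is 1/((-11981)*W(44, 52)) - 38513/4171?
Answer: -239940607389/25985830520 ≈ -9.2335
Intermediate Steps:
m(O) = 2*O
W(u, G) = -10*G (W(u, G) = (2*G)*(-5 + 0) = (2*G)*(-5) = -10*G)
1/((-11981)*W(44, 52)) - 38513/4171 = 1/((-11981)*((-10*52))) - 38513/4171 = -1/11981/(-520) - 38513*1/4171 = -1/11981*(-1/520) - 38513/4171 = 1/6230120 - 38513/4171 = -239940607389/25985830520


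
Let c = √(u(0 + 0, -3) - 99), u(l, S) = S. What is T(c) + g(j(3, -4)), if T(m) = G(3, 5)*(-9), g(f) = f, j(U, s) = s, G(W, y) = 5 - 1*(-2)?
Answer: -67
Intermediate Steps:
G(W, y) = 7 (G(W, y) = 5 + 2 = 7)
c = I*√102 (c = √(-3 - 99) = √(-102) = I*√102 ≈ 10.1*I)
T(m) = -63 (T(m) = 7*(-9) = -63)
T(c) + g(j(3, -4)) = -63 - 4 = -67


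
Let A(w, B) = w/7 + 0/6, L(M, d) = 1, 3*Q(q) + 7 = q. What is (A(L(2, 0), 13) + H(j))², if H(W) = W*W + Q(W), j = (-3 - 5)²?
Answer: 829785636/49 ≈ 1.6934e+7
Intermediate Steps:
Q(q) = -7/3 + q/3
A(w, B) = w/7 (A(w, B) = w*(⅐) + 0*(⅙) = w/7 + 0 = w/7)
j = 64 (j = (-8)² = 64)
H(W) = -7/3 + W² + W/3 (H(W) = W*W + (-7/3 + W/3) = W² + (-7/3 + W/3) = -7/3 + W² + W/3)
(A(L(2, 0), 13) + H(j))² = ((⅐)*1 + (-7/3 + 64² + (⅓)*64))² = (⅐ + (-7/3 + 4096 + 64/3))² = (⅐ + 4115)² = (28806/7)² = 829785636/49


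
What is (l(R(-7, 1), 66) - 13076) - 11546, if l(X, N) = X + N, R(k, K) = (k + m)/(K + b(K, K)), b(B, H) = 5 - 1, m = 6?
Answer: -122781/5 ≈ -24556.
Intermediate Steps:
b(B, H) = 4
R(k, K) = (6 + k)/(4 + K) (R(k, K) = (k + 6)/(K + 4) = (6 + k)/(4 + K))
l(X, N) = N + X
(l(R(-7, 1), 66) - 13076) - 11546 = ((66 + (6 - 7)/(4 + 1)) - 13076) - 11546 = ((66 - 1/5) - 13076) - 11546 = (329/5 - 13076) - 11546 = -65051/5 - 11546 = -122781/5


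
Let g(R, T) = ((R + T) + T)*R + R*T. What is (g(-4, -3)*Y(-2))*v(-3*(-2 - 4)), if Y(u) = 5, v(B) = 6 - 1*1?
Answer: 1300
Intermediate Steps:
v(B) = 5 (v(B) = 6 - 1 = 5)
g(R, T) = R*T + R*(R + 2*T) (g(R, T) = (R + 2*T)*R + R*T = R*(R + 2*T) + R*T = R*T + R*(R + 2*T))
(g(-4, -3)*Y(-2))*v(-3*(-2 - 4)) = (-4*(-4 + 3*(-3))*5)*5 = (-4*(-4 - 9)*5)*5 = (-4*(-13)*5)*5 = (52*5)*5 = 260*5 = 1300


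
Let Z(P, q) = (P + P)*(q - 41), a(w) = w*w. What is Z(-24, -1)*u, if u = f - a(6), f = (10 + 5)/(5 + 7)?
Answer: -70056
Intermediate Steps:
a(w) = w²
Z(P, q) = 2*P*(-41 + q) (Z(P, q) = (2*P)*(-41 + q) = 2*P*(-41 + q))
f = 5/4 (f = 15/12 = 15*(1/12) = 5/4 ≈ 1.2500)
u = -139/4 (u = 5/4 - 1*6² = 5/4 - 1*36 = 5/4 - 36 = -139/4 ≈ -34.750)
Z(-24, -1)*u = (2*(-24)*(-41 - 1))*(-139/4) = (2*(-24)*(-42))*(-139/4) = 2016*(-139/4) = -70056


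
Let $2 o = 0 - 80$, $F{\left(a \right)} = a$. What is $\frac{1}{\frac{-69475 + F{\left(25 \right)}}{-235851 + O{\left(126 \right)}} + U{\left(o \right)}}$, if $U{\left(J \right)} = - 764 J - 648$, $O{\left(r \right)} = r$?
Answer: $\frac{3143}{94014342} \approx 3.3431 \cdot 10^{-5}$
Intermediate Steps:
$o = -40$ ($o = \frac{0 - 80}{2} = \frac{1}{2} \left(-80\right) = -40$)
$U{\left(J \right)} = -648 - 764 J$
$\frac{1}{\frac{-69475 + F{\left(25 \right)}}{-235851 + O{\left(126 \right)}} + U{\left(o \right)}} = \frac{1}{\frac{-69475 + 25}{-235851 + 126} - -29912} = \frac{1}{- \frac{69450}{-235725} + \left(-648 + 30560\right)} = \frac{1}{\left(-69450\right) \left(- \frac{1}{235725}\right) + 29912} = \frac{1}{\frac{926}{3143} + 29912} = \frac{1}{\frac{94014342}{3143}} = \frac{3143}{94014342}$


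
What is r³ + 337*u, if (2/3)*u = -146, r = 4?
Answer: -73739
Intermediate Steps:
u = -219 (u = (3/2)*(-146) = -219)
r³ + 337*u = 4³ + 337*(-219) = 64 - 73803 = -73739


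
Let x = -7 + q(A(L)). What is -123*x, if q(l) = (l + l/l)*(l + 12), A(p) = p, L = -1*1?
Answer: 861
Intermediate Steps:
L = -1
q(l) = (1 + l)*(12 + l) (q(l) = (l + 1)*(12 + l) = (1 + l)*(12 + l))
x = -7 (x = -7 + (12 + (-1)**2 + 13*(-1)) = -7 + (12 + 1 - 13) = -7 + 0 = -7)
-123*x = -123*(-7) = 861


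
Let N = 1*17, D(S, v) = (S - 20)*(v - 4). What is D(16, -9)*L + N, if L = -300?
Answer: -15583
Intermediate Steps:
D(S, v) = (-20 + S)*(-4 + v)
N = 17
D(16, -9)*L + N = (80 - 20*(-9) - 4*16 + 16*(-9))*(-300) + 17 = (80 + 180 - 64 - 144)*(-300) + 17 = 52*(-300) + 17 = -15600 + 17 = -15583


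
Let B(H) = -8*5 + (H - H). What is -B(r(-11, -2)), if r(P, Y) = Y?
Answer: 40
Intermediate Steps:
B(H) = -40 (B(H) = -40 + 0 = -40)
-B(r(-11, -2)) = -1*(-40) = 40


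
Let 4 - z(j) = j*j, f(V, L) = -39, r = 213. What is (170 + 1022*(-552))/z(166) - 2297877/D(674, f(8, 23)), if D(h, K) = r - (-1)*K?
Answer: -5267747969/399504 ≈ -13186.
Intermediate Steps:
z(j) = 4 - j² (z(j) = 4 - j*j = 4 - j²)
D(h, K) = 213 + K (D(h, K) = 213 - (-1)*K = 213 + K)
(170 + 1022*(-552))/z(166) - 2297877/D(674, f(8, 23)) = (170 + 1022*(-552))/(4 - 1*166²) - 2297877/(213 - 39) = (170 - 564144)/(4 - 1*27556) - 2297877/174 = -563974/(4 - 27556) - 2297877*1/174 = -563974/(-27552) - 765959/58 = -563974*(-1/27552) - 765959/58 = 281987/13776 - 765959/58 = -5267747969/399504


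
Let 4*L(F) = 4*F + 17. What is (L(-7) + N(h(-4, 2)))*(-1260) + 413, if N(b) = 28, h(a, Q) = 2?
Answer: -31402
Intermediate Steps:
L(F) = 17/4 + F (L(F) = (4*F + 17)/4 = (17 + 4*F)/4 = 17/4 + F)
(L(-7) + N(h(-4, 2)))*(-1260) + 413 = ((17/4 - 7) + 28)*(-1260) + 413 = (-11/4 + 28)*(-1260) + 413 = (101/4)*(-1260) + 413 = -31815 + 413 = -31402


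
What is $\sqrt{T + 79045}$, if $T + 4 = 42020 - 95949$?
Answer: $2 \sqrt{6278} \approx 158.47$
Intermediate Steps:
$T = -53933$ ($T = -4 + \left(42020 - 95949\right) = -4 - 53929 = -53933$)
$\sqrt{T + 79045} = \sqrt{-53933 + 79045} = \sqrt{25112} = 2 \sqrt{6278}$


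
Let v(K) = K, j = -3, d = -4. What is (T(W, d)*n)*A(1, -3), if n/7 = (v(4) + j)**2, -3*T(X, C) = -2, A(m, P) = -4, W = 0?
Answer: -56/3 ≈ -18.667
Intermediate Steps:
T(X, C) = 2/3 (T(X, C) = -1/3*(-2) = 2/3)
n = 7 (n = 7*(4 - 3)**2 = 7*1**2 = 7*1 = 7)
(T(W, d)*n)*A(1, -3) = ((2/3)*7)*(-4) = (14/3)*(-4) = -56/3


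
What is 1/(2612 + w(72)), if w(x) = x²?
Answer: 1/7796 ≈ 0.00012827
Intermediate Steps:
1/(2612 + w(72)) = 1/(2612 + 72²) = 1/(2612 + 5184) = 1/7796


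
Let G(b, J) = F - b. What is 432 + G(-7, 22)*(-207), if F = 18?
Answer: -4743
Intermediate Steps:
G(b, J) = 18 - b
432 + G(-7, 22)*(-207) = 432 + (18 - 1*(-7))*(-207) = 432 + (18 + 7)*(-207) = 432 + 25*(-207) = 432 - 5175 = -4743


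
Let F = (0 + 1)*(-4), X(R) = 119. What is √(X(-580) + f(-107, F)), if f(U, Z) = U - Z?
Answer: 4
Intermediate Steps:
F = -4 (F = 1*(-4) = -4)
√(X(-580) + f(-107, F)) = √(119 + (-107 - 1*(-4))) = √(119 + (-107 + 4)) = √(119 - 103) = √16 = 4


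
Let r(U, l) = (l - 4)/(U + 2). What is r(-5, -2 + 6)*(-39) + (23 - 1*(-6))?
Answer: 29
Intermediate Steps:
r(U, l) = (-4 + l)/(2 + U)
r(-5, -2 + 6)*(-39) + (23 - 1*(-6)) = ((-4 + (-2 + 6))/(2 - 5))*(-39) + (23 - 1*(-6)) = ((-4 + 4)/(-3))*(-39) + (23 + 6) = -⅓*0*(-39) + 29 = 0*(-39) + 29 = 0 + 29 = 29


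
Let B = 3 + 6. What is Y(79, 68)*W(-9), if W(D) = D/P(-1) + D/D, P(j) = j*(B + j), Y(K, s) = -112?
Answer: -238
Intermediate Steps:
B = 9
P(j) = j*(9 + j)
W(D) = 1 - D/8 (W(D) = D/((-(9 - 1))) + D/D = D/((-1*8)) + 1 = D/(-8) + 1 = D*(-⅛) + 1 = -D/8 + 1 = 1 - D/8)
Y(79, 68)*W(-9) = -112*(1 - ⅛*(-9)) = -112*(1 + 9/8) = -112*17/8 = -238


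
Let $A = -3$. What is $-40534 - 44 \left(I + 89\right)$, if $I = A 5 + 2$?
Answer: $-43878$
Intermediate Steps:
$I = -13$ ($I = \left(-3\right) 5 + 2 = -15 + 2 = -13$)
$-40534 - 44 \left(I + 89\right) = -40534 - 44 \left(-13 + 89\right) = -40534 - 44 \cdot 76 = -40534 - 3344 = -43878$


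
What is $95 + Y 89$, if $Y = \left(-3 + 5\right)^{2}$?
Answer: $451$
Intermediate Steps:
$Y = 4$ ($Y = 2^{2} = 4$)
$95 + Y 89 = 95 + 4 \cdot 89 = 95 + 356 = 451$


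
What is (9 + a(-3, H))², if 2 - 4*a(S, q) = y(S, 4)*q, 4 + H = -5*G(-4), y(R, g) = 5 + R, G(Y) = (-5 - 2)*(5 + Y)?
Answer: 36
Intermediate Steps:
G(Y) = -35 - 7*Y (G(Y) = -7*(5 + Y) = -35 - 7*Y)
H = 31 (H = -4 - 5*(-35 - 7*(-4)) = -4 - 5*(-35 + 28) = -4 - 5*(-7) = -4 + 35 = 31)
a(S, q) = ½ - q*(5 + S)/4 (a(S, q) = ½ - (5 + S)*q/4 = ½ - q*(5 + S)/4)
(9 + a(-3, H))² = (9 + (½ - ¼*31*(5 - 3)))² = (9 + (½ - ¼*31*2))² = (9 + (½ - 31/2))² = (9 - 15)² = (-6)² = 36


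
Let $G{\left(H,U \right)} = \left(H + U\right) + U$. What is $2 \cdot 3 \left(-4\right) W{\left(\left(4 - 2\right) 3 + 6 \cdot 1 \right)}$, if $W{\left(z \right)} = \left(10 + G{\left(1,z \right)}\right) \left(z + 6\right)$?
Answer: $-15120$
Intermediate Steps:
$G{\left(H,U \right)} = H + 2 U$
$W{\left(z \right)} = \left(6 + z\right) \left(11 + 2 z\right)$ ($W{\left(z \right)} = \left(10 + \left(1 + 2 z\right)\right) \left(z + 6\right) = \left(11 + 2 z\right) \left(6 + z\right) = \left(6 + z\right) \left(11 + 2 z\right)$)
$2 \cdot 3 \left(-4\right) W{\left(\left(4 - 2\right) 3 + 6 \cdot 1 \right)} = 2 \cdot 3 \left(-4\right) \left(66 + 2 \left(\left(4 - 2\right) 3 + 6 \cdot 1\right)^{2} + 23 \left(\left(4 - 2\right) 3 + 6 \cdot 1\right)\right) = 6 \left(-4\right) \left(66 + 2 \left(2 \cdot 3 + 6\right)^{2} + 23 \left(2 \cdot 3 + 6\right)\right) = - 24 \left(66 + 2 \left(6 + 6\right)^{2} + 23 \left(6 + 6\right)\right) = - 24 \left(66 + 2 \cdot 12^{2} + 23 \cdot 12\right) = - 24 \left(66 + 2 \cdot 144 + 276\right) = - 24 \left(66 + 288 + 276\right) = \left(-24\right) 630 = -15120$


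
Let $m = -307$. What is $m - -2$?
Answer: $-305$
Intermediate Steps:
$m - -2 = -307 - -2 = -307 + \left(-8 + 10\right) = -307 + 2 = -305$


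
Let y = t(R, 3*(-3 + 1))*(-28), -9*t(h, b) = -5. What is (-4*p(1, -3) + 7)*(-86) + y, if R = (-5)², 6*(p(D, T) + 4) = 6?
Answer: -14846/9 ≈ -1649.6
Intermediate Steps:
p(D, T) = -3 (p(D, T) = -4 + (⅙)*6 = -4 + 1 = -3)
R = 25
t(h, b) = 5/9 (t(h, b) = -⅑*(-5) = 5/9)
y = -140/9 (y = (5/9)*(-28) = -140/9 ≈ -15.556)
(-4*p(1, -3) + 7)*(-86) + y = (-4*(-3) + 7)*(-86) - 140/9 = (12 + 7)*(-86) - 140/9 = 19*(-86) - 140/9 = -1634 - 140/9 = -14846/9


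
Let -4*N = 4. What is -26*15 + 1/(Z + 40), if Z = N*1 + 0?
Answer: -15209/39 ≈ -389.97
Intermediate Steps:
N = -1 (N = -1/4*4 = -1)
Z = -1 (Z = -1*1 + 0 = -1 + 0 = -1)
-26*15 + 1/(Z + 40) = -26*15 + 1/(-1 + 40) = -390 + 1/39 = -15209/39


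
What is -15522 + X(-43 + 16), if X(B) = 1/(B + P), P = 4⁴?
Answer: -3554537/229 ≈ -15522.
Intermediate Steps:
P = 256
X(B) = 1/(256 + B) (X(B) = 1/(B + 256) = 1/(256 + B))
-15522 + X(-43 + 16) = -15522 + 1/(256 + (-43 + 16)) = -15522 + 1/(256 - 27) = -15522 + 1/229 = -3554537/229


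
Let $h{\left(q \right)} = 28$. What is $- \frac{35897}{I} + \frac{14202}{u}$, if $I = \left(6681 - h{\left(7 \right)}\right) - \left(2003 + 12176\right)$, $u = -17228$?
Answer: $\frac{63943658}{16207241} \approx 3.9454$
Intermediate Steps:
$I = -7526$ ($I = \left(6681 - 28\right) - \left(2003 + 12176\right) = \left(6681 - 28\right) - 14179 = 6653 - 14179 = -7526$)
$- \frac{35897}{I} + \frac{14202}{u} = - \frac{35897}{-7526} + \frac{14202}{-17228} = \left(-35897\right) \left(- \frac{1}{7526}\right) + 14202 \left(- \frac{1}{17228}\right) = \frac{35897}{7526} - \frac{7101}{8614} = \frac{63943658}{16207241}$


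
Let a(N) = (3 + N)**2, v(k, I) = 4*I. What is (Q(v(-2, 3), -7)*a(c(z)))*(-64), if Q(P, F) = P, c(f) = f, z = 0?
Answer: -6912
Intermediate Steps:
(Q(v(-2, 3), -7)*a(c(z)))*(-64) = ((4*3)*(3 + 0)**2)*(-64) = (12*3**2)*(-64) = (12*9)*(-64) = 108*(-64) = -6912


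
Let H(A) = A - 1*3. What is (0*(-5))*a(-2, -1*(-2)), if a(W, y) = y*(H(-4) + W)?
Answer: 0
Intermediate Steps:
H(A) = -3 + A (H(A) = A - 3 = -3 + A)
a(W, y) = y*(-7 + W) (a(W, y) = y*((-3 - 4) + W) = y*(-7 + W))
(0*(-5))*a(-2, -1*(-2)) = (0*(-5))*((-1*(-2))*(-7 - 2)) = 0*(2*(-9)) = 0*(-18) = 0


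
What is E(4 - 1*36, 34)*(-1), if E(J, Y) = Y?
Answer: -34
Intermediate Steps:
E(4 - 1*36, 34)*(-1) = 34*(-1) = -34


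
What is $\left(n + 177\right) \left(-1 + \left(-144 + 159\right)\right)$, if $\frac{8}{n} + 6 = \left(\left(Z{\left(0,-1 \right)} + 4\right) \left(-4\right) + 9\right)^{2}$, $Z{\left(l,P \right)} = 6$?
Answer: $\frac{2366602}{955} \approx 2478.1$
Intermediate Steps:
$n = \frac{8}{955}$ ($n = \frac{8}{-6 + \left(\left(6 + 4\right) \left(-4\right) + 9\right)^{2}} = \frac{8}{-6 + \left(10 \left(-4\right) + 9\right)^{2}} = \frac{8}{-6 + \left(-40 + 9\right)^{2}} = \frac{8}{-6 + \left(-31\right)^{2}} = \frac{8}{-6 + 961} = \frac{8}{955} \approx 0.008377$)
$\left(n + 177\right) \left(-1 + \left(-144 + 159\right)\right) = \left(\frac{8}{955} + 177\right) \left(-1 + \left(-144 + 159\right)\right) = \frac{169043 \left(-1 + 15\right)}{955} = \frac{169043}{955} \cdot 14 = \frac{2366602}{955}$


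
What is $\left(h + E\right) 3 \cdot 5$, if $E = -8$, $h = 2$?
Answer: $-90$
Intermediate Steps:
$\left(h + E\right) 3 \cdot 5 = \left(2 - 8\right) 3 \cdot 5 = \left(-6\right) 15 = -90$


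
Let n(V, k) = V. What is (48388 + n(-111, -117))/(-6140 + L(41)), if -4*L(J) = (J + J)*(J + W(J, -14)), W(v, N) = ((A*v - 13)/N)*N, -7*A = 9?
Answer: -29386/3429 ≈ -8.5698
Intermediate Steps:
A = -9/7 (A = -1/7*9 = -9/7 ≈ -1.2857)
W(v, N) = -13 - 9*v/7 (W(v, N) = ((-9*v/7 - 13)/N)*N = ((-13 - 9*v/7)/N)*N = -13 - 9*v/7)
L(J) = -J*(-13 - 2*J/7)/2 (L(J) = -(J + J)*(J + (-13 - 9*J/7))/4 = -2*J*(-13 - 2*J/7)/4 = -J*(-13 - 2*J/7)/2)
(48388 + n(-111, -117))/(-6140 + L(41)) = (48388 - 111)/(-6140 + (1/14)*41*(91 + 2*41)) = 48277/(-6140 + (1/14)*41*(91 + 82)) = 48277/(-6140 + (1/14)*41*173) = 48277/(-6140 + 7093/14) = 48277/(-78867/14) = 48277*(-14/78867) = -29386/3429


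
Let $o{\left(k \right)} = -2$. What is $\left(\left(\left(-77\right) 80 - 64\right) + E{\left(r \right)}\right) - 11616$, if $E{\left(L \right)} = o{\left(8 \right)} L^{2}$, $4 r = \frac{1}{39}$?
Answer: $- \frac{217077121}{12168} \approx -17840.0$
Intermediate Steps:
$r = \frac{1}{156}$ ($r = \frac{1}{4 \cdot 39} = \frac{1}{4} \cdot \frac{1}{39} = \frac{1}{156} \approx 0.0064103$)
$E{\left(L \right)} = - 2 L^{2}$
$\left(\left(\left(-77\right) 80 - 64\right) + E{\left(r \right)}\right) - 11616 = \left(\left(\left(-77\right) 80 - 64\right) - \frac{2}{24336}\right) - 11616 = \left(\left(-6160 - 64\right) - \frac{1}{12168}\right) - 11616 = \left(-6224 - \frac{1}{12168}\right) - 11616 = - \frac{75733633}{12168} - 11616 = - \frac{217077121}{12168}$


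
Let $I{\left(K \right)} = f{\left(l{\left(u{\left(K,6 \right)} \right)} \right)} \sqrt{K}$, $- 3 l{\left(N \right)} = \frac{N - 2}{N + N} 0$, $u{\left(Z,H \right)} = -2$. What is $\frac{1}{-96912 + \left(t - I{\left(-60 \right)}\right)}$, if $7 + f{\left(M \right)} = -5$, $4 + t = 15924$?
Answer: $- \frac{2531}{204991022} - \frac{3 i \sqrt{15}}{819964088} \approx -1.2347 \cdot 10^{-5} - 1.417 \cdot 10^{-8} i$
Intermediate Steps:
$l{\left(N \right)} = 0$ ($l{\left(N \right)} = - \frac{\frac{N - 2}{N + N} 0}{3} = - \frac{\frac{-2 + N}{2 N} 0}{3} = \left(- \frac{1}{3}\right) 0 = 0$)
$t = 15920$ ($t = -4 + 15924 = 15920$)
$f{\left(M \right)} = -12$ ($f{\left(M \right)} = -7 - 5 = -12$)
$I{\left(K \right)} = - 12 \sqrt{K}$
$\frac{1}{-96912 + \left(t - I{\left(-60 \right)}\right)} = \frac{1}{-96912 + \left(15920 - - 12 \sqrt{-60}\right)} = \frac{1}{-96912 + \left(15920 - - 12 \cdot 2 i \sqrt{15}\right)} = \frac{1}{-96912 + \left(15920 - - 24 i \sqrt{15}\right)} = \frac{1}{-96912 + \left(15920 + 24 i \sqrt{15}\right)} = \frac{1}{-80992 + 24 i \sqrt{15}}$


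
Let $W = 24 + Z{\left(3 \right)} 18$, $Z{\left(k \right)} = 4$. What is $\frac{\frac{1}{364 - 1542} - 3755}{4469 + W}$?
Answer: $- \frac{4423391}{5377570} \approx -0.82256$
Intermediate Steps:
$W = 96$ ($W = 24 + 4 \cdot 18 = 24 + 72 = 96$)
$\frac{\frac{1}{364 - 1542} - 3755}{4469 + W} = \frac{\frac{1}{364 - 1542} - 3755}{4469 + 96} = \frac{\frac{1}{364 - 1542} - 3755}{4565} = \left(\frac{1}{364 - 1542} - 3755\right) \frac{1}{4565} = \left(\frac{1}{-1178} - 3755\right) \frac{1}{4565} = \left(- \frac{1}{1178} - 3755\right) \frac{1}{4565} = \left(- \frac{4423391}{1178}\right) \frac{1}{4565} = - \frac{4423391}{5377570}$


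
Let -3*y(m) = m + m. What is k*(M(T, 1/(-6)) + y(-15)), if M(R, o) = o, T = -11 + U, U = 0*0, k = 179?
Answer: 10561/6 ≈ 1760.2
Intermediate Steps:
U = 0
y(m) = -2*m/3 (y(m) = -(m + m)/3 = -2*m/3)
T = -11 (T = -11 + 0 = -11)
k*(M(T, 1/(-6)) + y(-15)) = 179*(1/(-6) - 2/3*(-15)) = 179*(-1/6 + 10) = 179*(59/6) = 10561/6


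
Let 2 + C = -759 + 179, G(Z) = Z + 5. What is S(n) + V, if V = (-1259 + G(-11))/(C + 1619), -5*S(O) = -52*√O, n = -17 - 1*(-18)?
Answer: 47599/5185 ≈ 9.1801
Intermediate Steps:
G(Z) = 5 + Z
C = -582 (C = -2 + (-759 + 179) = -2 - 580 = -582)
n = 1 (n = -17 + 18 = 1)
S(O) = 52*√O/5 (S(O) = -(-52)*√O/5 = 52*√O/5)
V = -1265/1037 (V = (-1259 + (5 - 11))/(-582 + 1619) = (-1259 - 6)/1037 = -1265*1/1037 = -1265/1037 ≈ -1.2199)
S(n) + V = 52*√1/5 - 1265/1037 = (52/5)*1 - 1265/1037 = 52/5 - 1265/1037 = 47599/5185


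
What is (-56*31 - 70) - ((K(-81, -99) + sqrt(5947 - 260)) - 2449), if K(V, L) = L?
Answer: 742 - 11*sqrt(47) ≈ 666.59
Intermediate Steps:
(-56*31 - 70) - ((K(-81, -99) + sqrt(5947 - 260)) - 2449) = (-56*31 - 70) - ((-99 + sqrt(5947 - 260)) - 2449) = (-1736 - 70) - ((-99 + sqrt(5687)) - 2449) = -1806 - ((-99 + 11*sqrt(47)) - 2449) = -1806 - (-2548 + 11*sqrt(47)) = -1806 + (2548 - 11*sqrt(47)) = 742 - 11*sqrt(47)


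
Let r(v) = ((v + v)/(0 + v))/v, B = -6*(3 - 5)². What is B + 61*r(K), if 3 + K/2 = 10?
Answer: -107/7 ≈ -15.286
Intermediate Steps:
K = 14 (K = -6 + 2*10 = -6 + 20 = 14)
B = -24 (B = -6*(-2)² = -6*4 = -24)
r(v) = 2/v (r(v) = ((2*v)/v)/v = 2/v)
B + 61*r(K) = -24 + 61*(2/14) = -24 + 61*(2*(1/14)) = -24 + 61*(⅐) = -24 + 61/7 = -107/7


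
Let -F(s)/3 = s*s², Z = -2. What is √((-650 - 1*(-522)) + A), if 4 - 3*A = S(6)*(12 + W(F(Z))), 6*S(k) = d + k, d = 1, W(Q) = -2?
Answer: 5*I*√47/3 ≈ 11.426*I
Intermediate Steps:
F(s) = -3*s³ (F(s) = -3*s*s² = -3*s³)
S(k) = ⅙ + k/6 (S(k) = (1 + k)/6 = ⅙ + k/6)
A = -23/9 (A = 4/3 - (⅙ + (⅙)*6)*(12 - 2)/3 = 4/3 - (⅙ + 1)*10/3 = 4/3 - 7*10/18 = 4/3 - ⅓*35/3 = 4/3 - 35/9 = -23/9 ≈ -2.5556)
√((-650 - 1*(-522)) + A) = √((-650 - 1*(-522)) - 23/9) = √((-650 + 522) - 23/9) = √(-128 - 23/9) = √(-1175/9) = 5*I*√47/3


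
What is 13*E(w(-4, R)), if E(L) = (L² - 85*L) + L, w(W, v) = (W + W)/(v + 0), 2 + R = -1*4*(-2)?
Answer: 13312/9 ≈ 1479.1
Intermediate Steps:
R = 6 (R = -2 - 1*4*(-2) = -2 - 4*(-2) = -2 + 8 = 6)
w(W, v) = 2*W/v (w(W, v) = (2*W)/v = 2*W/v)
E(L) = L² - 84*L
13*E(w(-4, R)) = 13*((2*(-4)/6)*(-84 + 2*(-4)/6)) = 13*((2*(-4)*(⅙))*(-84 + 2*(-4)*(⅙))) = 13*(-4*(-84 - 4/3)/3) = 13*(-4/3*(-256/3)) = 13*(1024/9) = 13312/9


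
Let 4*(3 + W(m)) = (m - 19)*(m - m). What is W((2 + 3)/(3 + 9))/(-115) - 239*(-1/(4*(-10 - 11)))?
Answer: -27233/9660 ≈ -2.8192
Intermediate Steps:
W(m) = -3 (W(m) = -3 + ((m - 19)*(m - m))/4 = -3 + ((-19 + m)*0)/4 = -3 + (¼)*0 = -3 + 0 = -3)
W((2 + 3)/(3 + 9))/(-115) - 239*(-1/(4*(-10 - 11))) = -3/(-115) - 239*(-1/(4*(-10 - 11))) = -3*(-1/115) - 239/((-21*(-4))) = 3/115 - 239/84 = -27233/9660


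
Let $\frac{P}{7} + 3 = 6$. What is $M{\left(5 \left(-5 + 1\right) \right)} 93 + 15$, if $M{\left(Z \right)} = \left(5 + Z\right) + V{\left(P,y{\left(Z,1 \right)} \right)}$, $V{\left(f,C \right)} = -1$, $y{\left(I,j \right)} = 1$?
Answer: $-1473$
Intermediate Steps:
$P = 21$ ($P = -21 + 7 \cdot 6 = -21 + 42 = 21$)
$M{\left(Z \right)} = 4 + Z$ ($M{\left(Z \right)} = \left(5 + Z\right) - 1 = 4 + Z$)
$M{\left(5 \left(-5 + 1\right) \right)} 93 + 15 = \left(4 + 5 \left(-5 + 1\right)\right) 93 + 15 = \left(4 + 5 \left(-4\right)\right) 93 + 15 = \left(4 - 20\right) 93 + 15 = \left(-16\right) 93 + 15 = -1488 + 15 = -1473$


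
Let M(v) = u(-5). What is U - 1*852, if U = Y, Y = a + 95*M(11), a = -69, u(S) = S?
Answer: -1396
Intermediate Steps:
M(v) = -5
Y = -544 (Y = -69 + 95*(-5) = -69 - 475 = -544)
U = -544
U - 1*852 = -544 - 1*852 = -544 - 852 = -1396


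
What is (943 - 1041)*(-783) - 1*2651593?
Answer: -2574859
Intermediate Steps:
(943 - 1041)*(-783) - 1*2651593 = -98*(-783) - 2651593 = 76734 - 2651593 = -2574859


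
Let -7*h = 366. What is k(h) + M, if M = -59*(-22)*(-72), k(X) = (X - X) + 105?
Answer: -93351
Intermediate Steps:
h = -366/7 (h = -⅐*366 = -366/7 ≈ -52.286)
k(X) = 105 (k(X) = 0 + 105 = 105)
M = -93456 (M = 1298*(-72) = -93456)
k(h) + M = 105 - 93456 = -93351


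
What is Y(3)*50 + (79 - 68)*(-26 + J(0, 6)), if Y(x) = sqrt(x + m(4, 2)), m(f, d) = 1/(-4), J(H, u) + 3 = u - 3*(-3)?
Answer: -154 + 25*sqrt(11) ≈ -71.084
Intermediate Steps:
J(H, u) = 6 + u (J(H, u) = -3 + (u - 3*(-3)) = -3 + (u + 9) = -3 + (9 + u) = 6 + u)
m(f, d) = -1/4
Y(x) = sqrt(-1/4 + x) (Y(x) = sqrt(x - 1/4) = sqrt(-1/4 + x))
Y(3)*50 + (79 - 68)*(-26 + J(0, 6)) = (sqrt(-1 + 4*3)/2)*50 + (79 - 68)*(-26 + (6 + 6)) = (sqrt(-1 + 12)/2)*50 + 11*(-26 + 12) = (sqrt(11)/2)*50 + 11*(-14) = 25*sqrt(11) - 154 = -154 + 25*sqrt(11)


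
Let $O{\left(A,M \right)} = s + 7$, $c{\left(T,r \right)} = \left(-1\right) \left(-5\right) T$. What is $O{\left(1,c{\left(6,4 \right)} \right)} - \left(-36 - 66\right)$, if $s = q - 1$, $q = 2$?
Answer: $110$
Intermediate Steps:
$s = 1$ ($s = 2 - 1 = 1$)
$c{\left(T,r \right)} = 5 T$
$O{\left(A,M \right)} = 8$ ($O{\left(A,M \right)} = 1 + 7 = 8$)
$O{\left(1,c{\left(6,4 \right)} \right)} - \left(-36 - 66\right) = 8 - \left(-36 - 66\right) = 8 - -102 = 8 + 102 = 110$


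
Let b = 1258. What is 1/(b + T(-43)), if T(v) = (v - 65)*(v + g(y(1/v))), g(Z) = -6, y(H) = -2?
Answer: 1/6550 ≈ 0.00015267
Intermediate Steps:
T(v) = (-65 + v)*(-6 + v) (T(v) = (v - 65)*(v - 6) = (-65 + v)*(-6 + v))
1/(b + T(-43)) = 1/(1258 + (390 + (-43)**2 - 71*(-43))) = 1/(1258 + (390 + 1849 + 3053)) = 1/(1258 + 5292) = 1/6550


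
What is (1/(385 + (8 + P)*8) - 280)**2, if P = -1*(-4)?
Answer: 18138433041/231361 ≈ 78399.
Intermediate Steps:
P = 4
(1/(385 + (8 + P)*8) - 280)**2 = (1/(385 + (8 + 4)*8) - 280)**2 = (1/(385 + 12*8) - 280)**2 = (1/(385 + 96) - 280)**2 = (1/481 - 280)**2 = (-134679/481)**2 = 18138433041/231361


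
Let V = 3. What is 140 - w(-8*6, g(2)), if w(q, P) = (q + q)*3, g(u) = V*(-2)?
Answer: 428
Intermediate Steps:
g(u) = -6 (g(u) = 3*(-2) = -6)
w(q, P) = 6*q (w(q, P) = (2*q)*3 = 6*q)
140 - w(-8*6, g(2)) = 140 - 6*(-8*6) = 140 - 6*(-48) = 140 - 1*(-288) = 140 + 288 = 428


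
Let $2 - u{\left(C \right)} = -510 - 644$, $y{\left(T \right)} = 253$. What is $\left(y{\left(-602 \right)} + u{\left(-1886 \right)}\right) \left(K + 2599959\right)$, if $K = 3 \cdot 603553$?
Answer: $6214560762$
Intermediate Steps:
$K = 1810659$
$u{\left(C \right)} = 1156$ ($u{\left(C \right)} = 2 - \left(-510 - 644\right) = 2 - -1154 = 2 + 1154 = 1156$)
$\left(y{\left(-602 \right)} + u{\left(-1886 \right)}\right) \left(K + 2599959\right) = \left(253 + 1156\right) \left(1810659 + 2599959\right) = 1409 \cdot 4410618 = 6214560762$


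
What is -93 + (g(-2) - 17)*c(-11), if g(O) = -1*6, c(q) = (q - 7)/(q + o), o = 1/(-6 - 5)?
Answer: -7950/61 ≈ -130.33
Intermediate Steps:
o = -1/11 (o = 1/(-11) = -1/11 ≈ -0.090909)
c(q) = (-7 + q)/(-1/11 + q) (c(q) = (q - 7)/(q - 1/11) = (-7 + q)/(-1/11 + q))
g(O) = -6
-93 + (g(-2) - 17)*c(-11) = -93 + (-6 - 17)*(11*(-7 - 11)/(-1 + 11*(-11))) = -93 - 253*(-18)/(-1 - 121) = -93 - 253*(-18)/(-122) = -93 - 253*(-1)*(-18)/122 = -93 - 23*99/61 = -93 - 2277/61 = -7950/61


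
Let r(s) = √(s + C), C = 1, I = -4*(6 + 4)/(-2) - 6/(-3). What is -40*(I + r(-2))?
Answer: -880 - 40*I ≈ -880.0 - 40.0*I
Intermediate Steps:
I = 22 (I = -4*10*(-½) - 6*(-⅓) = -40*(-½) + 2 = 20 + 2 = 22)
r(s) = √(1 + s) (r(s) = √(s + 1) = √(1 + s))
-40*(I + r(-2)) = -40*(22 + √(1 - 2)) = -40*(22 + √(-1)) = -40*(22 + I) = -880 - 40*I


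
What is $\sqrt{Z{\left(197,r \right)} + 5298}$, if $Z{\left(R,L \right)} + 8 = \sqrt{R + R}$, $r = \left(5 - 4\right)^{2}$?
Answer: $\sqrt{5290 + \sqrt{394}} \approx 72.869$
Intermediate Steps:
$r = 1$ ($r = \left(5 - 4\right)^{2} = 1^{2} = 1$)
$Z{\left(R,L \right)} = -8 + \sqrt{2} \sqrt{R}$ ($Z{\left(R,L \right)} = -8 + \sqrt{R + R} = -8 + \sqrt{2 R} = -8 + \sqrt{2} \sqrt{R}$)
$\sqrt{Z{\left(197,r \right)} + 5298} = \sqrt{\left(-8 + \sqrt{2} \sqrt{197}\right) + 5298} = \sqrt{\left(-8 + \sqrt{394}\right) + 5298} = \sqrt{5290 + \sqrt{394}}$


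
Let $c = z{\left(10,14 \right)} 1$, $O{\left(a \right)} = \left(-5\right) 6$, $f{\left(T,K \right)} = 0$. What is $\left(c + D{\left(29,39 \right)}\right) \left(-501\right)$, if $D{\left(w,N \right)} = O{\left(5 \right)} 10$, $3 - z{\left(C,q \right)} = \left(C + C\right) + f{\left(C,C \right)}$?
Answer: $158817$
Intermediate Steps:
$O{\left(a \right)} = -30$
$z{\left(C,q \right)} = 3 - 2 C$ ($z{\left(C,q \right)} = 3 - \left(\left(C + C\right) + 0\right) = 3 - \left(2 C + 0\right) = 3 - 2 C$)
$D{\left(w,N \right)} = -300$ ($D{\left(w,N \right)} = \left(-30\right) 10 = -300$)
$c = -17$ ($c = \left(3 - 20\right) 1 = \left(-17\right) 1 = -17$)
$\left(c + D{\left(29,39 \right)}\right) \left(-501\right) = \left(-17 - 300\right) \left(-501\right) = \left(-317\right) \left(-501\right) = 158817$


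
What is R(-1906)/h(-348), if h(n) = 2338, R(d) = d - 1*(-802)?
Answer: -552/1169 ≈ -0.47220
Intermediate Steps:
R(d) = 802 + d (R(d) = d + 802 = 802 + d)
R(-1906)/h(-348) = (802 - 1906)/2338 = -1104*1/2338 = -552/1169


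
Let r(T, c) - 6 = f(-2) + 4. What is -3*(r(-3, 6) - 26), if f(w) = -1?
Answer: 51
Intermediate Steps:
r(T, c) = 9 (r(T, c) = 6 + (-1 + 4) = 6 + 3 = 9)
-3*(r(-3, 6) - 26) = -3*(9 - 26) = -3*(-17) = 51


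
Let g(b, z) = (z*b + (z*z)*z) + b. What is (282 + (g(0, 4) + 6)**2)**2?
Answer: 26853124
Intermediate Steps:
g(b, z) = b + z**3 + b*z (g(b, z) = (b*z + z**2*z) + b = (b*z + z**3) + b = (z**3 + b*z) + b = b + z**3 + b*z)
(282 + (g(0, 4) + 6)**2)**2 = (282 + ((0 + 4**3 + 0*4) + 6)**2)**2 = (282 + ((0 + 64 + 0) + 6)**2)**2 = (282 + (64 + 6)**2)**2 = (282 + 70**2)**2 = (282 + 4900)**2 = 5182**2 = 26853124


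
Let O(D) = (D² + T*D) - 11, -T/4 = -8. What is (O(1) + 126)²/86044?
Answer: 5476/21511 ≈ 0.25457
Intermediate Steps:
T = 32 (T = -4*(-8) = 32)
O(D) = -11 + D² + 32*D (O(D) = (D² + 32*D) - 11 = -11 + D² + 32*D)
(O(1) + 126)²/86044 = ((-11 + 1² + 32*1) + 126)²/86044 = ((-11 + 1 + 32) + 126)²*(1/86044) = (22 + 126)²*(1/86044) = 148²*(1/86044) = 21904*(1/86044) = 5476/21511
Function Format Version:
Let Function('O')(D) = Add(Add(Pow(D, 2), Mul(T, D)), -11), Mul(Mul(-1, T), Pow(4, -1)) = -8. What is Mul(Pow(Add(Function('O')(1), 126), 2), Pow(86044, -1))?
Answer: Rational(5476, 21511) ≈ 0.25457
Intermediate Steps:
T = 32 (T = Mul(-4, -8) = 32)
Function('O')(D) = Add(-11, Pow(D, 2), Mul(32, D)) (Function('O')(D) = Add(Add(Pow(D, 2), Mul(32, D)), -11) = Add(-11, Pow(D, 2), Mul(32, D)))
Mul(Pow(Add(Function('O')(1), 126), 2), Pow(86044, -1)) = Mul(Pow(Add(Add(-11, Pow(1, 2), Mul(32, 1)), 126), 2), Pow(86044, -1)) = Mul(Pow(Add(Add(-11, 1, 32), 126), 2), Rational(1, 86044)) = Mul(Pow(Add(22, 126), 2), Rational(1, 86044)) = Mul(Pow(148, 2), Rational(1, 86044)) = Mul(21904, Rational(1, 86044)) = Rational(5476, 21511)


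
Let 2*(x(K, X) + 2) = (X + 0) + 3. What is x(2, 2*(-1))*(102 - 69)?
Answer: -99/2 ≈ -49.500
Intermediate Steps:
x(K, X) = -½ + X/2 (x(K, X) = -2 + ((X + 0) + 3)/2 = -2 + (X + 3)/2 = -2 + (3 + X)/2 = -2 + (3/2 + X/2) = -½ + X/2)
x(2, 2*(-1))*(102 - 69) = (-½ + (2*(-1))/2)*(102 - 69) = (-½ + (½)*(-2))*33 = (-½ - 1)*33 = -3/2*33 = -99/2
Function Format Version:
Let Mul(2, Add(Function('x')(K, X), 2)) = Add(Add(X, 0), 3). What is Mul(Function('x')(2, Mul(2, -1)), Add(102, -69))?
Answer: Rational(-99, 2) ≈ -49.500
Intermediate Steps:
Function('x')(K, X) = Add(Rational(-1, 2), Mul(Rational(1, 2), X)) (Function('x')(K, X) = Add(-2, Mul(Rational(1, 2), Add(Add(X, 0), 3))) = Add(-2, Mul(Rational(1, 2), Add(X, 3))) = Add(-2, Mul(Rational(1, 2), Add(3, X))) = Add(-2, Add(Rational(3, 2), Mul(Rational(1, 2), X))) = Add(Rational(-1, 2), Mul(Rational(1, 2), X)))
Mul(Function('x')(2, Mul(2, -1)), Add(102, -69)) = Mul(Add(Rational(-1, 2), Mul(Rational(1, 2), Mul(2, -1))), Add(102, -69)) = Mul(Add(Rational(-1, 2), Mul(Rational(1, 2), -2)), 33) = Mul(Add(Rational(-1, 2), -1), 33) = Mul(Rational(-3, 2), 33) = Rational(-99, 2)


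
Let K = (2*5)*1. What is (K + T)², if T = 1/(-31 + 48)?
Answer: 29241/289 ≈ 101.18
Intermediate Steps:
T = 1/17 ≈ 0.058824
K = 10 (K = 10*1 = 10)
(K + T)² = (10 + 1/17)² = (171/17)² = 29241/289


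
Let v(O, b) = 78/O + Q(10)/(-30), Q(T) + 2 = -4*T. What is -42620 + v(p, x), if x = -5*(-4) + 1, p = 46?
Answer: -4900944/115 ≈ -42617.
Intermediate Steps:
Q(T) = -2 - 4*T
x = 21 (x = 20 + 1 = 21)
v(O, b) = 7/5 + 78/O (v(O, b) = 78/O + (-2 - 4*10)/(-30) = 78/O + (-2 - 40)*(-1/30) = 78/O - 42*(-1/30) = 78/O + 7/5 = 7/5 + 78/O)
-42620 + v(p, x) = -42620 + (7/5 + 78/46) = -42620 + (7/5 + 78*(1/46)) = -42620 + (7/5 + 39/23) = -42620 + 356/115 = -4900944/115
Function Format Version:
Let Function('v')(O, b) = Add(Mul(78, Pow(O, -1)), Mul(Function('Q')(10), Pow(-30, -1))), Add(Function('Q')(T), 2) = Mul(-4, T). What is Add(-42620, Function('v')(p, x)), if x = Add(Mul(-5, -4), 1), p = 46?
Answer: Rational(-4900944, 115) ≈ -42617.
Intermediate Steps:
Function('Q')(T) = Add(-2, Mul(-4, T))
x = 21 (x = Add(20, 1) = 21)
Function('v')(O, b) = Add(Rational(7, 5), Mul(78, Pow(O, -1))) (Function('v')(O, b) = Add(Mul(78, Pow(O, -1)), Mul(Add(-2, Mul(-4, 10)), Pow(-30, -1))) = Add(Mul(78, Pow(O, -1)), Mul(Add(-2, -40), Rational(-1, 30))) = Add(Mul(78, Pow(O, -1)), Mul(-42, Rational(-1, 30))) = Add(Mul(78, Pow(O, -1)), Rational(7, 5)) = Add(Rational(7, 5), Mul(78, Pow(O, -1))))
Add(-42620, Function('v')(p, x)) = Add(-42620, Add(Rational(7, 5), Mul(78, Pow(46, -1)))) = Add(-42620, Add(Rational(7, 5), Mul(78, Rational(1, 46)))) = Add(-42620, Add(Rational(7, 5), Rational(39, 23))) = Add(-42620, Rational(356, 115)) = Rational(-4900944, 115)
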